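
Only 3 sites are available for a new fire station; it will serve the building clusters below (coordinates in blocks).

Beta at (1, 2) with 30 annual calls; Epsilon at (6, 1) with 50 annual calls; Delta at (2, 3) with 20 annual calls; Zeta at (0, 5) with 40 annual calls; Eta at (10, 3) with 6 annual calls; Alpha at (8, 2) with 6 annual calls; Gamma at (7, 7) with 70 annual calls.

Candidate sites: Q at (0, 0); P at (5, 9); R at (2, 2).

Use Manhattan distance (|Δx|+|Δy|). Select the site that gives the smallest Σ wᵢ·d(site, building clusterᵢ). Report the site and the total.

R, total 1290 blocks

Total weighted distance at each candidate:
  Q (0, 0): total = 1858
  P (5, 9): total = 1726
  R (2, 2): total = 1290
Minimum is at R with total 1290 blocks.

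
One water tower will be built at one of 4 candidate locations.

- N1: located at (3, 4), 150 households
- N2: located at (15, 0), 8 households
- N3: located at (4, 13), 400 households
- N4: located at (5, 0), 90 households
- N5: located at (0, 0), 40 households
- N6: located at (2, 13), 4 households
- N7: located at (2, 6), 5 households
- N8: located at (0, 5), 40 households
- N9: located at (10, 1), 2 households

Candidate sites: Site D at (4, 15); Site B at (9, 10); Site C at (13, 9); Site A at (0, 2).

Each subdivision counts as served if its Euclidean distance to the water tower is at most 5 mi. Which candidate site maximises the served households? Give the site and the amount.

Coverage radius r = 5 mi; a point is covered iff (Δx)²+(Δy)² ≤ 5² = 25.
  Site D (4, 15): covers {N3, N6} → 404
  Site B (9, 10): covers {none} → 0
  Site C (13, 9): covers {none} → 0
  Site A (0, 2): covers {N1, N5, N7, N8} → 235
Maximum coverage at Site D: 404 households.

Site D, covering 404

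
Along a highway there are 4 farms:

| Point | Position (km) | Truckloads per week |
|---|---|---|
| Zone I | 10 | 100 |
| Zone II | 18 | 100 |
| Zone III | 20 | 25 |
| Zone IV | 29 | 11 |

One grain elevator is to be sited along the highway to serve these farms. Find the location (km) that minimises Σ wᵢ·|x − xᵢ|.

x = 18

For a sum of weighted absolute distances on a line, the optimum is the weighted median (not the mean). Total weight W = 236; half-weight = 118.
Sort by position and accumulate weight:
  km 10 (Zone I, w=100) → cum 100
  km 18 (Zone II, w=100) → cum 200  ≥ 118 → median here
  km 20 (Zone III, w=25) → cum 225
  km 29 (Zone IV, w=11) → cum 236
Optimal location: km 18.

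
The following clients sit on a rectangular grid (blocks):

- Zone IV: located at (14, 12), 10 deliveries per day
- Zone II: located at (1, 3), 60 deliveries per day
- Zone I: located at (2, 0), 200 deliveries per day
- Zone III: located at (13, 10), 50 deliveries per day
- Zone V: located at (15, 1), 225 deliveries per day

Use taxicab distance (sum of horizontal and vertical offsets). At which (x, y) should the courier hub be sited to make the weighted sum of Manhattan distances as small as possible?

Manhattan distance separates: Σwᵢ(|x−xᵢ|+|y−yᵢ|) = Σwᵢ|x−xᵢ| + Σwᵢ|y−yᵢ|, so x and y are optimised independently as 1-D weighted medians.
Total weight W = 545; half = 272.5.
x-coordinate, sorted with cumulative weight:
  x=1 (Zone II, w=60) cum 60
  x=2 (Zone I, w=200) cum 260
  x=13 (Zone III, w=50) cum 310  ← median
  x=14 (Zone IV, w=10) cum 320
  x=15 (Zone V, w=225) cum 545
⇒ x* = 13
y-coordinate, sorted with cumulative weight:
  y=0 (Zone I, w=200) cum 200
  y=1 (Zone V, w=225) cum 425  ← median
  y=3 (Zone II, w=60) cum 485
  y=10 (Zone III, w=50) cum 535
  y=12 (Zone IV, w=10) cum 545
⇒ y* = 1

(13, 1)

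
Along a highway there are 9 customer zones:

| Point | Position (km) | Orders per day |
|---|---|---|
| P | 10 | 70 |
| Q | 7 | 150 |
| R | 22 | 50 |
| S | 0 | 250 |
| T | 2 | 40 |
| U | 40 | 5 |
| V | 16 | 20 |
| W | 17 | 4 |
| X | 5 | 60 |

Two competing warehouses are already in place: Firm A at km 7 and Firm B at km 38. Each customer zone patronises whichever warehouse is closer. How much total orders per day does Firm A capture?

The indifferent point is the midpoint (7+38)/2 = 22.5; customer zones left of it (closer to Firm A at 7) go to Firm A, those right go to Firm B.
  S at 0 (w=250) → Firm A
  T at 2 (w=40) → Firm A
  X at 5 (w=60) → Firm A
  Q at 7 (w=150) → Firm A
  P at 10 (w=70) → Firm A
  V at 16 (w=20) → Firm A
  W at 17 (w=4) → Firm A
  R at 22 (w=50) → Firm A
  U at 40 (w=5) → Firm B
Firm A captures 644; Firm B captures 5.

644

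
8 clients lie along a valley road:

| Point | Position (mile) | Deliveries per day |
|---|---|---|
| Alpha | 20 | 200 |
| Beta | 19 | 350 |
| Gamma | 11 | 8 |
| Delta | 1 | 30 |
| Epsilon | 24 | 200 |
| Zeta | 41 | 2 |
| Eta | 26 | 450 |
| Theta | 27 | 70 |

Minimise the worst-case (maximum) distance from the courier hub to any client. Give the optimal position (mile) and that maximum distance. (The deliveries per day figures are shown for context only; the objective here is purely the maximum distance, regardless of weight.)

The 1-center on a line is the midpoint of the two extreme points: leftmost at 1, rightmost at 41.
Optimal location = (1 + 41)/2 = 21; maximum distance = (41 − 1)/2 = 20.

location 21, max distance 20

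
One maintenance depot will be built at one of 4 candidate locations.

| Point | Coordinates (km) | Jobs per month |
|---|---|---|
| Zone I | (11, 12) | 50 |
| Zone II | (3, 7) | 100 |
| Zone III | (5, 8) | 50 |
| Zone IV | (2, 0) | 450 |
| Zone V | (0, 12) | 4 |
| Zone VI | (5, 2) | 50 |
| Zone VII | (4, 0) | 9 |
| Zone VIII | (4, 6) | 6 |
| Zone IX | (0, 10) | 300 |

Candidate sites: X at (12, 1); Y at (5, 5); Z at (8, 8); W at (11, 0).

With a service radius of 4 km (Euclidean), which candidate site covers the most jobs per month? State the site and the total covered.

Coverage radius r = 4 km; a point is covered iff (Δx)²+(Δy)² ≤ 4² = 16.
  X (12, 1): covers {none} → 0
  Y (5, 5): covers {Zone II, Zone III, Zone VI, Zone VIII} → 206
  Z (8, 8): covers {Zone III} → 50
  W (11, 0): covers {none} → 0
Maximum coverage at Y: 206 jobs per month.

Y, covering 206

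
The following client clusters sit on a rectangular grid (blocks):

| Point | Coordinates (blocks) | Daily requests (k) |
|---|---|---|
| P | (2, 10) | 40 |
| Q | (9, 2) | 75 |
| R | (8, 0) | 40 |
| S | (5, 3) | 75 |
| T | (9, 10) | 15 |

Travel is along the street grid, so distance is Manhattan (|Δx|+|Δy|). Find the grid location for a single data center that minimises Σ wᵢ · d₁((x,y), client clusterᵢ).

(8, 3)

Manhattan distance separates: Σwᵢ(|x−xᵢ|+|y−yᵢ|) = Σwᵢ|x−xᵢ| + Σwᵢ|y−yᵢ|, so x and y are optimised independently as 1-D weighted medians.
Total weight W = 245; half = 122.5.
x-coordinate, sorted with cumulative weight:
  x=2 (P, w=40) cum 40
  x=5 (S, w=75) cum 115
  x=8 (R, w=40) cum 155  ← median
  x=9 (Q, w=75) cum 230
  x=9 (T, w=15) cum 245
⇒ x* = 8
y-coordinate, sorted with cumulative weight:
  y=0 (R, w=40) cum 40
  y=2 (Q, w=75) cum 115
  y=3 (S, w=75) cum 190  ← median
  y=10 (P, w=40) cum 230
  y=10 (T, w=15) cum 245
⇒ y* = 3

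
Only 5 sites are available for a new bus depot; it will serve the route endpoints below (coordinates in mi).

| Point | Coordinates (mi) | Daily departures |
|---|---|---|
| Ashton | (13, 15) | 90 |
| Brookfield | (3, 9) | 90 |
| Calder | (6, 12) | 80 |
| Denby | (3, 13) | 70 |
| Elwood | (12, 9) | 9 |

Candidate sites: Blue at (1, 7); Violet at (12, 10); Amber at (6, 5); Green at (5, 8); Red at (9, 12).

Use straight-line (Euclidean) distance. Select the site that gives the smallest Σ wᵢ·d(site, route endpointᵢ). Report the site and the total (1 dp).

Red, total 1757.7 mi

Total weighted distance at each candidate:
  Blue (1, 7): total = 2661.6
  Violet (12, 10): total = 2452.9
  Amber (6, 5): total = 2771.6
  Green (5, 8): total = 1928.4
  Red (9, 12): total = 1757.7
Minimum is at Red with total 1757.7 mi.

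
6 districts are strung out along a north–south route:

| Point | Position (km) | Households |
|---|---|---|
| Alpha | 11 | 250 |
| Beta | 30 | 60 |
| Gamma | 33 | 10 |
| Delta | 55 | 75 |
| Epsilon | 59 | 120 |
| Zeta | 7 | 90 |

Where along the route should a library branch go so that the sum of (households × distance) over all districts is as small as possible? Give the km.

x = 11

For a sum of weighted absolute distances on a line, the optimum is the weighted median (not the mean). Total weight W = 605; half-weight = 302.5.
Sort by position and accumulate weight:
  km 7 (Zeta, w=90) → cum 90
  km 11 (Alpha, w=250) → cum 340  ≥ 302.5 → median here
  km 30 (Beta, w=60) → cum 400
  km 33 (Gamma, w=10) → cum 410
  km 55 (Delta, w=75) → cum 485
  km 59 (Epsilon, w=120) → cum 605
Optimal location: km 11.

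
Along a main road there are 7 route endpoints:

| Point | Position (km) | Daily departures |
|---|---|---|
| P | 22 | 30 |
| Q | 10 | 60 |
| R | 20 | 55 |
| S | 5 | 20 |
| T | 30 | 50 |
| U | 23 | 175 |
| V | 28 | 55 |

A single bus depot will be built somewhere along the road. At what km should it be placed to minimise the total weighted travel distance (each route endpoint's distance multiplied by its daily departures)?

For a sum of weighted absolute distances on a line, the optimum is the weighted median (not the mean). Total weight W = 445; half-weight = 222.5.
Sort by position and accumulate weight:
  km 5 (S, w=20) → cum 20
  km 10 (Q, w=60) → cum 80
  km 20 (R, w=55) → cum 135
  km 22 (P, w=30) → cum 165
  km 23 (U, w=175) → cum 340  ≥ 222.5 → median here
  km 28 (V, w=55) → cum 395
  km 30 (T, w=50) → cum 445
Optimal location: km 23.

x = 23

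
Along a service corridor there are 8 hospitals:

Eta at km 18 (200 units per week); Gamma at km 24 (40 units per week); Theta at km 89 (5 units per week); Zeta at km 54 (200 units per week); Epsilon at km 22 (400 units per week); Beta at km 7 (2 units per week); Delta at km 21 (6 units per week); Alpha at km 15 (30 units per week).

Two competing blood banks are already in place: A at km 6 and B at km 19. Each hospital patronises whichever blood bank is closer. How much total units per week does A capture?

2

The indifferent point is the midpoint (6+19)/2 = 12.5; hospitals left of it (closer to A at 6) go to A, those right go to B.
  Beta at 7 (w=2) → A
  Alpha at 15 (w=30) → B
  Eta at 18 (w=200) → B
  Delta at 21 (w=6) → B
  Epsilon at 22 (w=400) → B
  Gamma at 24 (w=40) → B
  Zeta at 54 (w=200) → B
  Theta at 89 (w=5) → B
A captures 2; B captures 881.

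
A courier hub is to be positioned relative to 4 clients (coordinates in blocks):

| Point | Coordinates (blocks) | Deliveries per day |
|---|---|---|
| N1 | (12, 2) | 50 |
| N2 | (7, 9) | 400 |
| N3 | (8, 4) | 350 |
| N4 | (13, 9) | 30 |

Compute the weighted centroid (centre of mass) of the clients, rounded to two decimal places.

(7.94, 6.47)

The minimiser of Σwᵢ‖p−pᵢ‖² is the weighted centroid p* = (Σwᵢpᵢ)/(Σwᵢ).
Σwᵢ = 830.
Σwᵢxᵢ = 50·12 + 400·7 + 350·8 + 30·13 = 6590.
Σwᵢyᵢ = 50·2 + 400·9 + 350·4 + 30·9 = 5370.
x* = 6590/830 = 7.94, y* = 5370/830 = 6.47.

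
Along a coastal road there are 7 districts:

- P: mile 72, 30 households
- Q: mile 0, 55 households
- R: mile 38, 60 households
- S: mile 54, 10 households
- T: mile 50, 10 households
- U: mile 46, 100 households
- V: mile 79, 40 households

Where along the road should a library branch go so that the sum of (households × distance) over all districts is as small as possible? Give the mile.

x = 46

For a sum of weighted absolute distances on a line, the optimum is the weighted median (not the mean). Total weight W = 305; half-weight = 152.5.
Sort by position and accumulate weight:
  mile 0 (Q, w=55) → cum 55
  mile 38 (R, w=60) → cum 115
  mile 46 (U, w=100) → cum 215  ≥ 152.5 → median here
  mile 50 (T, w=10) → cum 225
  mile 54 (S, w=10) → cum 235
  mile 72 (P, w=30) → cum 265
  mile 79 (V, w=40) → cum 305
Optimal location: mile 46.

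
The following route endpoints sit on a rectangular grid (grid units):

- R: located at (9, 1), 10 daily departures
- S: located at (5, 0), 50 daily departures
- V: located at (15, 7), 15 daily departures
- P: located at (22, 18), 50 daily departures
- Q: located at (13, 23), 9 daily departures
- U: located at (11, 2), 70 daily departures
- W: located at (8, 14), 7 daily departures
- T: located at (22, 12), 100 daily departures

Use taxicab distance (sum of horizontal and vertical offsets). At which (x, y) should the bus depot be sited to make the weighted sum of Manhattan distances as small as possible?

Manhattan distance separates: Σwᵢ(|x−xᵢ|+|y−yᵢ|) = Σwᵢ|x−xᵢ| + Σwᵢ|y−yᵢ|, so x and y are optimised independently as 1-D weighted medians.
Total weight W = 311; half = 155.5.
x-coordinate, sorted with cumulative weight:
  x=5 (S, w=50) cum 50
  x=8 (W, w=7) cum 57
  x=9 (R, w=10) cum 67
  x=11 (U, w=70) cum 137
  x=13 (Q, w=9) cum 146
  x=15 (V, w=15) cum 161  ← median
  x=22 (P, w=50) cum 211
  x=22 (T, w=100) cum 311
⇒ x* = 15
y-coordinate, sorted with cumulative weight:
  y=0 (S, w=50) cum 50
  y=1 (R, w=10) cum 60
  y=2 (U, w=70) cum 130
  y=7 (V, w=15) cum 145
  y=12 (T, w=100) cum 245  ← median
  y=14 (W, w=7) cum 252
  y=18 (P, w=50) cum 302
  y=23 (Q, w=9) cum 311
⇒ y* = 12

(15, 12)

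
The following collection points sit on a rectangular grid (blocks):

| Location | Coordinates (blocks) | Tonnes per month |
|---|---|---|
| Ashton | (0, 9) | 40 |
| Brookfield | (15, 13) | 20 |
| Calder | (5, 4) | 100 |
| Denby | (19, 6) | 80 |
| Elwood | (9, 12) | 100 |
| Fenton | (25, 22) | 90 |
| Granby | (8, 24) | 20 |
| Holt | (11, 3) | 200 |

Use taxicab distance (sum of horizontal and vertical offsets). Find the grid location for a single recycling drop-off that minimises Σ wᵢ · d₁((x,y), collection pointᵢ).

(11, 6)

Manhattan distance separates: Σwᵢ(|x−xᵢ|+|y−yᵢ|) = Σwᵢ|x−xᵢ| + Σwᵢ|y−yᵢ|, so x and y are optimised independently as 1-D weighted medians.
Total weight W = 650; half = 325.
x-coordinate, sorted with cumulative weight:
  x=0 (Ashton, w=40) cum 40
  x=5 (Calder, w=100) cum 140
  x=8 (Granby, w=20) cum 160
  x=9 (Elwood, w=100) cum 260
  x=11 (Holt, w=200) cum 460  ← median
  x=15 (Brookfield, w=20) cum 480
  x=19 (Denby, w=80) cum 560
  x=25 (Fenton, w=90) cum 650
⇒ x* = 11
y-coordinate, sorted with cumulative weight:
  y=3 (Holt, w=200) cum 200
  y=4 (Calder, w=100) cum 300
  y=6 (Denby, w=80) cum 380  ← median
  y=9 (Ashton, w=40) cum 420
  y=12 (Elwood, w=100) cum 520
  y=13 (Brookfield, w=20) cum 540
  y=22 (Fenton, w=90) cum 630
  y=24 (Granby, w=20) cum 650
⇒ y* = 6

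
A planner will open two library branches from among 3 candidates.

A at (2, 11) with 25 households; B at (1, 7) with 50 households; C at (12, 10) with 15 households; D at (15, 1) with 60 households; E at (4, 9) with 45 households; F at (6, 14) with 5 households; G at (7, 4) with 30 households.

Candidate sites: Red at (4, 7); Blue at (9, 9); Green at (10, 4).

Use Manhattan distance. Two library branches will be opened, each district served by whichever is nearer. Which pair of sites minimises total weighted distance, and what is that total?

{Red, Green}, total 1125

Evaluate every pair (each demand assigned to the nearer of the two):
  {Red, Green}: total = 1125
  {Red, Blue}: total = 1510
  {Blue, Green}: total = 1620
Best pair: {Red, Green} with total 1125.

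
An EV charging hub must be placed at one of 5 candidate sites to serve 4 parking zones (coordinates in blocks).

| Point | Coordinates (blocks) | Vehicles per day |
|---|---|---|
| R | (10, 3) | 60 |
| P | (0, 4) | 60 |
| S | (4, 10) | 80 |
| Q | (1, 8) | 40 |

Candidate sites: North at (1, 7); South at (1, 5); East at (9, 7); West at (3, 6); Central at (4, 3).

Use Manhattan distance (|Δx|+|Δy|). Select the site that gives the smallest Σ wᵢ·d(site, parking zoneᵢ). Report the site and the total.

West, total 1460 blocks

Total weighted distance at each candidate:
  North (1, 7): total = 1540
  South (1, 5): total = 1540
  East (9, 7): total = 2020
  West (3, 6): total = 1460
  Central (4, 3): total = 1540
Minimum is at West with total 1460 blocks.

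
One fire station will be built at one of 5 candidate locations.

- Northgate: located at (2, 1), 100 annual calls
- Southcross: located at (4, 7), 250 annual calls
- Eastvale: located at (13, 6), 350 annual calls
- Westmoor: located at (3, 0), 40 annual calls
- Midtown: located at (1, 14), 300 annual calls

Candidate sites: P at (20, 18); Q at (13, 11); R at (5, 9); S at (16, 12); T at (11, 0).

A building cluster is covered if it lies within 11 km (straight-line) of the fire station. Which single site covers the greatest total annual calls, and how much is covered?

Coverage radius r = 11 km; a point is covered iff (Δx)²+(Δy)² ≤ 11² = 121.
  P (20, 18): covers {none} → 0
  Q (13, 11): covers {Southcross, Eastvale} → 600
  R (5, 9): covers {Northgate, Southcross, Eastvale, Westmoor, Midtown} → 1040
  S (16, 12): covers {Eastvale} → 350
  T (11, 0): covers {Northgate, Southcross, Eastvale, Westmoor} → 740
Maximum coverage at R: 1040 annual calls.

R, covering 1040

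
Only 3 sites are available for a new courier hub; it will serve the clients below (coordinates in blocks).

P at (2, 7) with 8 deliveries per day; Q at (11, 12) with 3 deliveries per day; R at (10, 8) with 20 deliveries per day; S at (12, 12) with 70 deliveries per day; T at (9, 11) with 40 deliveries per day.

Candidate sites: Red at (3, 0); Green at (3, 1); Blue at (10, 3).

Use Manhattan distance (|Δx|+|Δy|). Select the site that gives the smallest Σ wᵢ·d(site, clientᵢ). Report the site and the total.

Blue, total 1356 blocks

Total weighted distance at each candidate:
  Red (3, 0): total = 2574
  Green (3, 1): total = 2433
  Blue (10, 3): total = 1356
Minimum is at Blue with total 1356 blocks.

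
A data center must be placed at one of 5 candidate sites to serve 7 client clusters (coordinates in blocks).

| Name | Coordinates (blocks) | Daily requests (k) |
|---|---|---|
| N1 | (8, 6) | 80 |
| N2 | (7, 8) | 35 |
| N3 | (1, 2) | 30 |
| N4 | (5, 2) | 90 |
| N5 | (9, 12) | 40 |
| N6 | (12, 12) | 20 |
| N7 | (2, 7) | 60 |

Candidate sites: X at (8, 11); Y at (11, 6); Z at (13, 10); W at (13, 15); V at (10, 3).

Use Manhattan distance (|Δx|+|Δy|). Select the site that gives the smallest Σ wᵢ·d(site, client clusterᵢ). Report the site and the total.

Y, total 2830 blocks

Total weighted distance at each candidate:
  X (8, 11): total = 2880
  Y (11, 6): total = 2830
  Z (13, 10): total = 4180
  W (13, 15): total = 5715
  V (10, 3): total = 2860
Minimum is at Y with total 2830 blocks.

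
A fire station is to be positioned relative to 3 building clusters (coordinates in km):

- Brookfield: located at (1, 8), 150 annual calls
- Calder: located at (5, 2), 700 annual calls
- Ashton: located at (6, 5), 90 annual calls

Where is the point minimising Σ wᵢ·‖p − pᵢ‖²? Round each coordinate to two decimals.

(4.46, 3.24)

The minimiser of Σwᵢ‖p−pᵢ‖² is the weighted centroid p* = (Σwᵢpᵢ)/(Σwᵢ).
Σwᵢ = 940.
Σwᵢxᵢ = 150·1 + 700·5 + 90·6 = 4190.
Σwᵢyᵢ = 150·8 + 700·2 + 90·5 = 3050.
x* = 4190/940 = 4.46, y* = 3050/940 = 3.24.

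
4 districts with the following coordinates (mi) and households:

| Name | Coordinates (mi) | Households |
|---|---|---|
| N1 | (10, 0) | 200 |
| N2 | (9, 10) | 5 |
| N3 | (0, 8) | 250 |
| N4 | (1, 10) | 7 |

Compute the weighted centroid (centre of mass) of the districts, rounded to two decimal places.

The minimiser of Σwᵢ‖p−pᵢ‖² is the weighted centroid p* = (Σwᵢpᵢ)/(Σwᵢ).
Σwᵢ = 462.
Σwᵢxᵢ = 200·10 + 5·9 + 250·0 + 7·1 = 2052.
Σwᵢyᵢ = 200·0 + 5·10 + 250·8 + 7·10 = 2120.
x* = 2052/462 = 4.44, y* = 2120/462 = 4.59.

(4.44, 4.59)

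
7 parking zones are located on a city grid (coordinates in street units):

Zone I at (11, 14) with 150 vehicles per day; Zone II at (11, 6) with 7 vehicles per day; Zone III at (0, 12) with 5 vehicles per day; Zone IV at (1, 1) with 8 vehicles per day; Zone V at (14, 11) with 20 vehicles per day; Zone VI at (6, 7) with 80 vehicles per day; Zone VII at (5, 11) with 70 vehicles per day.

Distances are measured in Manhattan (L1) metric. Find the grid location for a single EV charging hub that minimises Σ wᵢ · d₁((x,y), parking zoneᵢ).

Manhattan distance separates: Σwᵢ(|x−xᵢ|+|y−yᵢ|) = Σwᵢ|x−xᵢ| + Σwᵢ|y−yᵢ|, so x and y are optimised independently as 1-D weighted medians.
Total weight W = 340; half = 170.
x-coordinate, sorted with cumulative weight:
  x=0 (Zone III, w=5) cum 5
  x=1 (Zone IV, w=8) cum 13
  x=5 (Zone VII, w=70) cum 83
  x=6 (Zone VI, w=80) cum 163
  x=11 (Zone I, w=150) cum 313  ← median
  x=11 (Zone II, w=7) cum 320
  x=14 (Zone V, w=20) cum 340
⇒ x* = 11
y-coordinate, sorted with cumulative weight:
  y=1 (Zone IV, w=8) cum 8
  y=6 (Zone II, w=7) cum 15
  y=7 (Zone VI, w=80) cum 95
  y=11 (Zone V, w=20) cum 115
  y=11 (Zone VII, w=70) cum 185  ← median
  y=12 (Zone III, w=5) cum 190
  y=14 (Zone I, w=150) cum 340
⇒ y* = 11

(11, 11)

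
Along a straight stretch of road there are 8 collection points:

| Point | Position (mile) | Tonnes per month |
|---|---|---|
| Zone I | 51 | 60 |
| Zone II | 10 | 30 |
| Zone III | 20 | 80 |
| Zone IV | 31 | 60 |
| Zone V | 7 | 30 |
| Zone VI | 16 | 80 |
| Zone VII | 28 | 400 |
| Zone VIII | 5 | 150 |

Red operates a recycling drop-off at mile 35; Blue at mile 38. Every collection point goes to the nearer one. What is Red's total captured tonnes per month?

The indifferent point is the midpoint (35+38)/2 = 36.5; collection points left of it (closer to Red at 35) go to Red, those right go to Blue.
  Zone VIII at 5 (w=150) → Red
  Zone V at 7 (w=30) → Red
  Zone II at 10 (w=30) → Red
  Zone VI at 16 (w=80) → Red
  Zone III at 20 (w=80) → Red
  Zone VII at 28 (w=400) → Red
  Zone IV at 31 (w=60) → Red
  Zone I at 51 (w=60) → Blue
Red captures 830; Blue captures 60.

830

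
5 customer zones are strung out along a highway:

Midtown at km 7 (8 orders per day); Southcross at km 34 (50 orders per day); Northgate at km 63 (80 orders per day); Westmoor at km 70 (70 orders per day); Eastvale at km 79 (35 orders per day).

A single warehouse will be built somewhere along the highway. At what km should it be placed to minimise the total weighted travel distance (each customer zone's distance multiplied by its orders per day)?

x = 63

For a sum of weighted absolute distances on a line, the optimum is the weighted median (not the mean). Total weight W = 243; half-weight = 121.5.
Sort by position and accumulate weight:
  km 7 (Midtown, w=8) → cum 8
  km 34 (Southcross, w=50) → cum 58
  km 63 (Northgate, w=80) → cum 138  ≥ 121.5 → median here
  km 70 (Westmoor, w=70) → cum 208
  km 79 (Eastvale, w=35) → cum 243
Optimal location: km 63.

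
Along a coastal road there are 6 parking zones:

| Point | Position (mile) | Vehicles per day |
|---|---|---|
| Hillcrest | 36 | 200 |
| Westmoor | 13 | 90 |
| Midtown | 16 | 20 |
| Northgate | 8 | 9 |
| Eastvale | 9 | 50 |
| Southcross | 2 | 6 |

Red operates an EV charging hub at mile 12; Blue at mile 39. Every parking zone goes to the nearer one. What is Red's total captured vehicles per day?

The indifferent point is the midpoint (12+39)/2 = 25.5; parking zones left of it (closer to Red at 12) go to Red, those right go to Blue.
  Southcross at 2 (w=6) → Red
  Northgate at 8 (w=9) → Red
  Eastvale at 9 (w=50) → Red
  Westmoor at 13 (w=90) → Red
  Midtown at 16 (w=20) → Red
  Hillcrest at 36 (w=200) → Blue
Red captures 175; Blue captures 200.

175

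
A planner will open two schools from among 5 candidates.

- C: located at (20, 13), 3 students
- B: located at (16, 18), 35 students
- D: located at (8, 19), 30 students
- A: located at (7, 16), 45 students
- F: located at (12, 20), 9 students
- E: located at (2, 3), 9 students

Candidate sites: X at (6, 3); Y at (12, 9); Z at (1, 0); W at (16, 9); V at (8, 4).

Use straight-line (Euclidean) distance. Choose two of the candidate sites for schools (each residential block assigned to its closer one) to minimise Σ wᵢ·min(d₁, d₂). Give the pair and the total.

Evaluate every pair (each demand assigned to the nearer of the two):
  {Y, Z}: total = 1209.2
  {X, Y}: total = 1216.8
  {Y, V}: total = 1235.5
  {Y, W}: total = 1246.1
  {Z, W}: total = 1363.0
  {X, W}: total = 1370.6
  {W, V}: total = 1389.3
  {Z, V}: total = 1778.1
  {X, V}: total = 1785.7
  {X, Z}: total = 1943.8
Best pair: {Y, Z} with total 1209.2.

{Y, Z}, total 1209.2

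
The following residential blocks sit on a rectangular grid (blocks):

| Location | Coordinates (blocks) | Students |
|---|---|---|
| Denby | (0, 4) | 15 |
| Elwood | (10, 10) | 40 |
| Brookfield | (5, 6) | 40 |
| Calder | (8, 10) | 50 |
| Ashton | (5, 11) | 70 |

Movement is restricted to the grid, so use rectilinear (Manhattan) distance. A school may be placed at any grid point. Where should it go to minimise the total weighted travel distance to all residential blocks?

(5, 10)

Manhattan distance separates: Σwᵢ(|x−xᵢ|+|y−yᵢ|) = Σwᵢ|x−xᵢ| + Σwᵢ|y−yᵢ|, so x and y are optimised independently as 1-D weighted medians.
Total weight W = 215; half = 107.5.
x-coordinate, sorted with cumulative weight:
  x=0 (Denby, w=15) cum 15
  x=5 (Brookfield, w=40) cum 55
  x=5 (Ashton, w=70) cum 125  ← median
  x=8 (Calder, w=50) cum 175
  x=10 (Elwood, w=40) cum 215
⇒ x* = 5
y-coordinate, sorted with cumulative weight:
  y=4 (Denby, w=15) cum 15
  y=6 (Brookfield, w=40) cum 55
  y=10 (Elwood, w=40) cum 95
  y=10 (Calder, w=50) cum 145  ← median
  y=11 (Ashton, w=70) cum 215
⇒ y* = 10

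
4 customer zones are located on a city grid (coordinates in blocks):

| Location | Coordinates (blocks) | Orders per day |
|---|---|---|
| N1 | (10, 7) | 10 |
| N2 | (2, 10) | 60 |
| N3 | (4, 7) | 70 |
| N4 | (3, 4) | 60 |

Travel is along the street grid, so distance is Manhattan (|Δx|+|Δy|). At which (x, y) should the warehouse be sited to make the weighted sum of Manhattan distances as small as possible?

Manhattan distance separates: Σwᵢ(|x−xᵢ|+|y−yᵢ|) = Σwᵢ|x−xᵢ| + Σwᵢ|y−yᵢ|, so x and y are optimised independently as 1-D weighted medians.
Total weight W = 200; half = 100.
x-coordinate, sorted with cumulative weight:
  x=2 (N2, w=60) cum 60
  x=3 (N4, w=60) cum 120  ← median
  x=4 (N3, w=70) cum 190
  x=10 (N1, w=10) cum 200
⇒ x* = 3
y-coordinate, sorted with cumulative weight:
  y=4 (N4, w=60) cum 60
  y=7 (N1, w=10) cum 70
  y=7 (N3, w=70) cum 140  ← median
  y=10 (N2, w=60) cum 200
⇒ y* = 7

(3, 7)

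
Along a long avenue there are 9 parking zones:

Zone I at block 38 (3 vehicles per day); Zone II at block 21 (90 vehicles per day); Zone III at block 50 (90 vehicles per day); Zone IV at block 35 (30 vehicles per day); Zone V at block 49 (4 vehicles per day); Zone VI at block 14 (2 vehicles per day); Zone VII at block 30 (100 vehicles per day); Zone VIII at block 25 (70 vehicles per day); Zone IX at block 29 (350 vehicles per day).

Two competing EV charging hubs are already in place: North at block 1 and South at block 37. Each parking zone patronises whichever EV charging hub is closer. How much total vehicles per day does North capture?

2

The indifferent point is the midpoint (1+37)/2 = 19; parking zones left of it (closer to North at 1) go to North, those right go to South.
  Zone VI at 14 (w=2) → North
  Zone II at 21 (w=90) → South
  Zone VIII at 25 (w=70) → South
  Zone IX at 29 (w=350) → South
  Zone VII at 30 (w=100) → South
  Zone IV at 35 (w=30) → South
  Zone I at 38 (w=3) → South
  Zone V at 49 (w=4) → South
  Zone III at 50 (w=90) → South
North captures 2; South captures 737.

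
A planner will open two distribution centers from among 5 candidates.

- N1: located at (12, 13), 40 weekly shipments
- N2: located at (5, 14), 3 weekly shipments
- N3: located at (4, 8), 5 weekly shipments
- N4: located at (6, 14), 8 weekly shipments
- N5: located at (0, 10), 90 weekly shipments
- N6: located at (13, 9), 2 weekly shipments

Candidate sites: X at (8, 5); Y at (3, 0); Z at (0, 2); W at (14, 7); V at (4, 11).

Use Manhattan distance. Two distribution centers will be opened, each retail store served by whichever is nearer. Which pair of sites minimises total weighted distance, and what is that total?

{W, V}, total 843

Evaluate every pair (each demand assigned to the nearer of the two):
  {W, V}: total = 843
  {X, V}: total = 935
  {Y, V}: total = 939
  {Z, V}: total = 939
  {Z, W}: total = 1264
  {X, Z}: total = 1377
  {X, W}: total = 1655
  {Y, W}: total = 1709
  {X, Y}: total = 1827
  {Y, Z}: total = 1867
Best pair: {W, V} with total 843.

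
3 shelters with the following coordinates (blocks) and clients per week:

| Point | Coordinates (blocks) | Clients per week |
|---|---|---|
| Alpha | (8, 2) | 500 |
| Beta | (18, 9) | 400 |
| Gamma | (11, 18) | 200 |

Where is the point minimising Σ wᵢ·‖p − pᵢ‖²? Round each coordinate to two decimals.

The minimiser of Σwᵢ‖p−pᵢ‖² is the weighted centroid p* = (Σwᵢpᵢ)/(Σwᵢ).
Σwᵢ = 1100.
Σwᵢxᵢ = 500·8 + 400·18 + 200·11 = 13400.
Σwᵢyᵢ = 500·2 + 400·9 + 200·18 = 8200.
x* = 13400/1100 = 12.18, y* = 8200/1100 = 7.45.

(12.18, 7.45)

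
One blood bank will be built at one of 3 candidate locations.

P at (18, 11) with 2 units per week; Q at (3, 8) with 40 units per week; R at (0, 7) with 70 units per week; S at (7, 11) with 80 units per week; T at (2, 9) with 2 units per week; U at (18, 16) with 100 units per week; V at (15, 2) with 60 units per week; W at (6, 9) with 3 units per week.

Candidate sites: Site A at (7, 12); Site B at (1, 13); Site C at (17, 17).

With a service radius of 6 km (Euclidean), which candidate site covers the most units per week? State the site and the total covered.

Coverage radius r = 6 km; a point is covered iff (Δx)²+(Δy)² ≤ 6² = 36.
  Site A (7, 12): covers {Q, S, T, W} → 125
  Site B (1, 13): covers {Q, T} → 42
  Site C (17, 17): covers {U} → 100
Maximum coverage at Site A: 125 units per week.

Site A, covering 125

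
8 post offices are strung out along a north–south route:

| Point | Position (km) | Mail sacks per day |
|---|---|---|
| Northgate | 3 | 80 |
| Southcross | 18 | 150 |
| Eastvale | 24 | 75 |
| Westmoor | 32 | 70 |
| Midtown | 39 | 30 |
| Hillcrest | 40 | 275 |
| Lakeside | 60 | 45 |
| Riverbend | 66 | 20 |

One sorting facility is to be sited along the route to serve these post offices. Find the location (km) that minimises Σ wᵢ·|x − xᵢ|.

For a sum of weighted absolute distances on a line, the optimum is the weighted median (not the mean). Total weight W = 745; half-weight = 372.5.
Sort by position and accumulate weight:
  km 3 (Northgate, w=80) → cum 80
  km 18 (Southcross, w=150) → cum 230
  km 24 (Eastvale, w=75) → cum 305
  km 32 (Westmoor, w=70) → cum 375  ≥ 372.5 → median here
  km 39 (Midtown, w=30) → cum 405
  km 40 (Hillcrest, w=275) → cum 680
  km 60 (Lakeside, w=45) → cum 725
  km 66 (Riverbend, w=20) → cum 745
Optimal location: km 32.

x = 32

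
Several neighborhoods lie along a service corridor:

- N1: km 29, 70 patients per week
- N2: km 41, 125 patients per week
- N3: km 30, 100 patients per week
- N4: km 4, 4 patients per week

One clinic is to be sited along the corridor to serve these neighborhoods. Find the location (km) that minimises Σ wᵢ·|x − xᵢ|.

For a sum of weighted absolute distances on a line, the optimum is the weighted median (not the mean). Total weight W = 299; half-weight = 149.5.
Sort by position and accumulate weight:
  km 4 (N4, w=4) → cum 4
  km 29 (N1, w=70) → cum 74
  km 30 (N3, w=100) → cum 174  ≥ 149.5 → median here
  km 41 (N2, w=125) → cum 299
Optimal location: km 30.

x = 30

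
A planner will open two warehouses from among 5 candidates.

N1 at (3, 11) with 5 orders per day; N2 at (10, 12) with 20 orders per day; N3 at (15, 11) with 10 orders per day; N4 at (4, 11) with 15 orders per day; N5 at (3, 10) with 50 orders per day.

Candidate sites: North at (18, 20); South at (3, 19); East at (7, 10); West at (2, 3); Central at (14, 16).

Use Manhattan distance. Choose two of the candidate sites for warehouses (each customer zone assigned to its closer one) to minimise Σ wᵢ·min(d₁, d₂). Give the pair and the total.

Evaluate every pair (each demand assigned to the nearer of the two):
  {East, Central}: total = 445
  {North, East}: total = 475
  {South, East}: total = 475
  {East, West}: total = 475
  {West, Central}: total = 815
  {South, Central}: total = 845
  {North, South}: total = 1025
  {North, West}: total = 1035
  {South, West}: total = 1055
  {North, Central}: total = 1375
Best pair: {East, Central} with total 445.

{East, Central}, total 445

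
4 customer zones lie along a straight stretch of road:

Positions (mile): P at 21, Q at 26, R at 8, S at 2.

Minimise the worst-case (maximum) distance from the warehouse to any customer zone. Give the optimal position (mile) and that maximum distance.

The 1-center on a line is the midpoint of the two extreme points: leftmost at 2, rightmost at 26.
Optimal location = (2 + 26)/2 = 14; maximum distance = (26 − 2)/2 = 12.

location 14, max distance 12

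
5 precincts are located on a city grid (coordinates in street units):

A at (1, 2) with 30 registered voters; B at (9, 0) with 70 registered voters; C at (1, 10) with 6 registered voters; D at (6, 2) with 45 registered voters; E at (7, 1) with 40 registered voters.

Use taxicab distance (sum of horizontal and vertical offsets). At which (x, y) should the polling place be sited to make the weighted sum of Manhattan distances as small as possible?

(7, 1)

Manhattan distance separates: Σwᵢ(|x−xᵢ|+|y−yᵢ|) = Σwᵢ|x−xᵢ| + Σwᵢ|y−yᵢ|, so x and y are optimised independently as 1-D weighted medians.
Total weight W = 191; half = 95.5.
x-coordinate, sorted with cumulative weight:
  x=1 (A, w=30) cum 30
  x=1 (C, w=6) cum 36
  x=6 (D, w=45) cum 81
  x=7 (E, w=40) cum 121  ← median
  x=9 (B, w=70) cum 191
⇒ x* = 7
y-coordinate, sorted with cumulative weight:
  y=0 (B, w=70) cum 70
  y=1 (E, w=40) cum 110  ← median
  y=2 (A, w=30) cum 140
  y=2 (D, w=45) cum 185
  y=10 (C, w=6) cum 191
⇒ y* = 1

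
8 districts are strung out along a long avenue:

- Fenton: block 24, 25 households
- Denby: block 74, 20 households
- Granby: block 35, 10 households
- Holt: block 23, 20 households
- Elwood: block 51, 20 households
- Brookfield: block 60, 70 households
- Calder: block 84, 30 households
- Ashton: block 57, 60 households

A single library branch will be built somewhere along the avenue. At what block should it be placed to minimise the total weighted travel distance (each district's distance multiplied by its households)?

For a sum of weighted absolute distances on a line, the optimum is the weighted median (not the mean). Total weight W = 255; half-weight = 127.5.
Sort by position and accumulate weight:
  block 23 (Holt, w=20) → cum 20
  block 24 (Fenton, w=25) → cum 45
  block 35 (Granby, w=10) → cum 55
  block 51 (Elwood, w=20) → cum 75
  block 57 (Ashton, w=60) → cum 135  ≥ 127.5 → median here
  block 60 (Brookfield, w=70) → cum 205
  block 74 (Denby, w=20) → cum 225
  block 84 (Calder, w=30) → cum 255
Optimal location: block 57.

x = 57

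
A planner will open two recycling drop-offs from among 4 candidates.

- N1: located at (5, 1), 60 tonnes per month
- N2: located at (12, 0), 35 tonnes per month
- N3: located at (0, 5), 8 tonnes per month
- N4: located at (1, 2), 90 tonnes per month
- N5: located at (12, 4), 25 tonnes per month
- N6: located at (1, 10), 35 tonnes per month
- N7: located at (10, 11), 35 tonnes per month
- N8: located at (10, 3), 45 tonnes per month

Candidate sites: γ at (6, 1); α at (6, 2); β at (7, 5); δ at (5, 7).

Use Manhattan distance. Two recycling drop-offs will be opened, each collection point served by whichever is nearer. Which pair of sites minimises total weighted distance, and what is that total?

Evaluate every pair (each demand assigned to the nearer of the two):
  {α, δ}: total = 1891
  {γ, δ}: total = 1956
  {γ, β}: total = 1976
  {α, β}: total = 1981
  {γ, α}: total = 2162
  {β, δ}: total = 2511
Best pair: {α, δ} with total 1891.

{α, δ}, total 1891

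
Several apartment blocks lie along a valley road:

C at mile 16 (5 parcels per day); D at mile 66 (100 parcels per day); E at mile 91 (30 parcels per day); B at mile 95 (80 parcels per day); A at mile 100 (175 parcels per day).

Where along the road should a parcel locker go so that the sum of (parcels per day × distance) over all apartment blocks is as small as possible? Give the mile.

x = 95

For a sum of weighted absolute distances on a line, the optimum is the weighted median (not the mean). Total weight W = 390; half-weight = 195.
Sort by position and accumulate weight:
  mile 16 (C, w=5) → cum 5
  mile 66 (D, w=100) → cum 105
  mile 91 (E, w=30) → cum 135
  mile 95 (B, w=80) → cum 215  ≥ 195 → median here
  mile 100 (A, w=175) → cum 390
Optimal location: mile 95.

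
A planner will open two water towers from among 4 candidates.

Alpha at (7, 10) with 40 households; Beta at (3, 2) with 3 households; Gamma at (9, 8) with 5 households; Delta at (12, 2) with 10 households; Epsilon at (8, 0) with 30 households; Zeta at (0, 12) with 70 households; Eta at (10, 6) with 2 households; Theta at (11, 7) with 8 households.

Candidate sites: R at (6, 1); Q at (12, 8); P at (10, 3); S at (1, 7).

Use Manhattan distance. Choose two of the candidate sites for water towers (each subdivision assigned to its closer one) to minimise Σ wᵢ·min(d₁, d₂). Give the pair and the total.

Evaluate every pair (each demand assigned to the nearer of the two):
  {P, S}: total = 1057
  {R, S}: total = 1095
  {Q, S}: total = 1180
  {R, Q}: total = 1601
  {Q, P}: total = 1641
  {R, P}: total = 1798
Best pair: {P, S} with total 1057.

{P, S}, total 1057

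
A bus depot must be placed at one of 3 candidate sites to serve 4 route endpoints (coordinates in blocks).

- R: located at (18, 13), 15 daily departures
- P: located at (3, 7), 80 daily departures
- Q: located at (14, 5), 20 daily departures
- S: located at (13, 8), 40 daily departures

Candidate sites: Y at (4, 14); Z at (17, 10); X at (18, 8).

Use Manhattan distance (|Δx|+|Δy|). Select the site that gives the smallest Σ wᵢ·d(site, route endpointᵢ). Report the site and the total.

Total weighted distance at each candidate:
  Y (4, 14): total = 1845
  Z (17, 10): total = 1820
  X (18, 8): total = 1695
Minimum is at X with total 1695 blocks.

X, total 1695 blocks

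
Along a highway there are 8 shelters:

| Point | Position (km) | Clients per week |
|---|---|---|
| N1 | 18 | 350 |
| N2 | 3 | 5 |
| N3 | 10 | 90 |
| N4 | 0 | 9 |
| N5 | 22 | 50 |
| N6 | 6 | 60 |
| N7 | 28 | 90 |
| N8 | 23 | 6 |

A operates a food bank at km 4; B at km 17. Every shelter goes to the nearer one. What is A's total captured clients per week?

164

The indifferent point is the midpoint (4+17)/2 = 10.5; shelters left of it (closer to A at 4) go to A, those right go to B.
  N4 at 0 (w=9) → A
  N2 at 3 (w=5) → A
  N6 at 6 (w=60) → A
  N3 at 10 (w=90) → A
  N1 at 18 (w=350) → B
  N5 at 22 (w=50) → B
  N8 at 23 (w=6) → B
  N7 at 28 (w=90) → B
A captures 164; B captures 496.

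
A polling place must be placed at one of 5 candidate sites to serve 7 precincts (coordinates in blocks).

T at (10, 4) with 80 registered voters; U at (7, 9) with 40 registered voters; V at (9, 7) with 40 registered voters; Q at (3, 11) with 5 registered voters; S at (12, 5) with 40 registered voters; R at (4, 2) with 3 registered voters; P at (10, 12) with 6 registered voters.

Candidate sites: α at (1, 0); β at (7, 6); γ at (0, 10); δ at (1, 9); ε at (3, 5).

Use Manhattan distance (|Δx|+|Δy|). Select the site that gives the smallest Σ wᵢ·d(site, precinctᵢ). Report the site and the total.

Total weighted distance at each candidate:
  α (1, 0): total = 3086
  β (7, 6): total = 1000
  γ (0, 10): total = 2888
  δ (1, 9): total = 2482
  ε (3, 5): total = 1766
Minimum is at β with total 1000 blocks.

β, total 1000 blocks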